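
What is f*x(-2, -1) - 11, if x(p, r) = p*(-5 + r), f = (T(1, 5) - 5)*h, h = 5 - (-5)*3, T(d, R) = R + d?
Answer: 229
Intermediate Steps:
h = 20 (h = 5 - 1*(-15) = 5 + 15 = 20)
f = 20 (f = ((5 + 1) - 5)*20 = (6 - 5)*20 = 1*20 = 20)
f*x(-2, -1) - 11 = 20*(-2*(-5 - 1)) - 11 = 20*(-2*(-6)) - 11 = 20*12 - 11 = 240 - 11 = 229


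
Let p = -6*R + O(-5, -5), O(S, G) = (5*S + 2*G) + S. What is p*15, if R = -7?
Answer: 30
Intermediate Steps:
O(S, G) = 2*G + 6*S (O(S, G) = (2*G + 5*S) + S = 2*G + 6*S)
p = 2 (p = -6*(-7) + (2*(-5) + 6*(-5)) = 42 + (-10 - 30) = 42 - 40 = 2)
p*15 = 2*15 = 30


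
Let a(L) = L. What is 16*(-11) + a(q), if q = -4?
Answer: -180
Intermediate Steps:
16*(-11) + a(q) = 16*(-11) - 4 = -176 - 4 = -180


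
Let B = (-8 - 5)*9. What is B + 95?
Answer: -22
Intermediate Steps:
B = -117 (B = -13*9 = -117)
B + 95 = -117 + 95 = -22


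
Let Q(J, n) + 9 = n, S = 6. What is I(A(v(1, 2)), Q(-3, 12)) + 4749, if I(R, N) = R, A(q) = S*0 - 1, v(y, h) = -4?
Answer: 4748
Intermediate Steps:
A(q) = -1 (A(q) = 6*0 - 1 = 0 - 1 = -1)
Q(J, n) = -9 + n
I(A(v(1, 2)), Q(-3, 12)) + 4749 = -1 + 4749 = 4748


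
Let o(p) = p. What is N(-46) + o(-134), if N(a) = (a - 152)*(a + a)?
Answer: 18082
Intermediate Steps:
N(a) = 2*a*(-152 + a) (N(a) = (-152 + a)*(2*a) = 2*a*(-152 + a))
N(-46) + o(-134) = 2*(-46)*(-152 - 46) - 134 = 2*(-46)*(-198) - 134 = 18216 - 134 = 18082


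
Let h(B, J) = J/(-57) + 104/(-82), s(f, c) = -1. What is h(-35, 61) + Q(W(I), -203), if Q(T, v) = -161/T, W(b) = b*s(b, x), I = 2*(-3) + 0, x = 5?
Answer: -136349/4674 ≈ -29.172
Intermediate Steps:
I = -6 (I = -6 + 0 = -6)
W(b) = -b (W(b) = b*(-1) = -b)
h(B, J) = -52/41 - J/57 (h(B, J) = J*(-1/57) + 104*(-1/82) = -J/57 - 52/41 = -52/41 - J/57)
h(-35, 61) + Q(W(I), -203) = (-52/41 - 1/57*61) - 161/((-1*(-6))) = (-52/41 - 61/57) - 161/6 = -5465/2337 - 161*⅙ = -5465/2337 - 161/6 = -136349/4674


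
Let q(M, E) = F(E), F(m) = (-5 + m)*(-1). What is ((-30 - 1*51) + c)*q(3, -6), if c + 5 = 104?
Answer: 198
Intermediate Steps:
c = 99 (c = -5 + 104 = 99)
F(m) = 5 - m
q(M, E) = 5 - E
((-30 - 1*51) + c)*q(3, -6) = ((-30 - 1*51) + 99)*(5 - 1*(-6)) = ((-30 - 51) + 99)*(5 + 6) = (-81 + 99)*11 = 18*11 = 198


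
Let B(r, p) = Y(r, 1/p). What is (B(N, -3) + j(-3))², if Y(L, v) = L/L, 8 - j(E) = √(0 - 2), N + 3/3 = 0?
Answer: (9 - I*√2)² ≈ 79.0 - 25.456*I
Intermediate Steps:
N = -1 (N = -1 + 0 = -1)
j(E) = 8 - I*√2 (j(E) = 8 - √(0 - 2) = 8 - √(-2) = 8 - I*√2)
Y(L, v) = 1
B(r, p) = 1
(B(N, -3) + j(-3))² = (1 + (8 - I*√2))² = (9 - I*√2)²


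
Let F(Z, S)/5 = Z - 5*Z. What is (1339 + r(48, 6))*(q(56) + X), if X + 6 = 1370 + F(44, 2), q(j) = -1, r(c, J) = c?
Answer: 669921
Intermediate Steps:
F(Z, S) = -20*Z (F(Z, S) = 5*(Z - 5*Z) = 5*(-4*Z) = -20*Z)
X = 484 (X = -6 + (1370 - 20*44) = -6 + (1370 - 880) = -6 + 490 = 484)
(1339 + r(48, 6))*(q(56) + X) = (1339 + 48)*(-1 + 484) = 1387*483 = 669921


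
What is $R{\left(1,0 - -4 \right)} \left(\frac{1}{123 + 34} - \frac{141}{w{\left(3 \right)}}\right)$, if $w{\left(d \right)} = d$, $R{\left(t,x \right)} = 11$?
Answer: $- \frac{81158}{157} \approx -516.93$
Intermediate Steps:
$R{\left(1,0 - -4 \right)} \left(\frac{1}{123 + 34} - \frac{141}{w{\left(3 \right)}}\right) = 11 \left(\frac{1}{123 + 34} - \frac{141}{3}\right) = 11 \left(\frac{1}{157} - 47\right) = 11 \left(- \frac{7378}{157}\right) = - \frac{81158}{157}$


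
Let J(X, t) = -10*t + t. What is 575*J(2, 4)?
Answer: -20700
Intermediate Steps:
J(X, t) = -9*t
575*J(2, 4) = 575*(-9*4) = 575*(-36) = -20700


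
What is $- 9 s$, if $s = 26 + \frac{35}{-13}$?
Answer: $- \frac{2727}{13} \approx -209.77$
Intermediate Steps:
$s = \frac{303}{13}$ ($s = 26 + 35 \left(- \frac{1}{13}\right) = 26 - \frac{35}{13} = \frac{303}{13} \approx 23.308$)
$- 9 s = \left(-9\right) \frac{303}{13} = - \frac{2727}{13}$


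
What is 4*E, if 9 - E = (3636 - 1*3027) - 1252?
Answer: 2608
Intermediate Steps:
E = 652 (E = 9 - ((3636 - 1*3027) - 1252) = 9 - ((3636 - 3027) - 1252) = 9 - (609 - 1252) = 9 - 1*(-643) = 9 + 643 = 652)
4*E = 4*652 = 2608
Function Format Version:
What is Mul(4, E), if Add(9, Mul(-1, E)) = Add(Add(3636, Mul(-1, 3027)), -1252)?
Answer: 2608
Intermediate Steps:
E = 652 (E = Add(9, Mul(-1, Add(Add(3636, Mul(-1, 3027)), -1252))) = Add(9, Mul(-1, Add(Add(3636, -3027), -1252))) = Add(9, Mul(-1, Add(609, -1252))) = Add(9, Mul(-1, -643)) = Add(9, 643) = 652)
Mul(4, E) = Mul(4, 652) = 2608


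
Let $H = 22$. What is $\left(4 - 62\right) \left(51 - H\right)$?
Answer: $-1682$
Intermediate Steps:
$\left(4 - 62\right) \left(51 - H\right) = \left(4 - 62\right) \left(51 - 22\right) = - 58 \left(51 - 22\right) = \left(-58\right) 29 = -1682$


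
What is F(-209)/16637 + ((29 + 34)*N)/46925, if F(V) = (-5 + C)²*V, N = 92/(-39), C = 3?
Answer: -542123584/10148985925 ≈ -0.053417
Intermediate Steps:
N = -92/39 (N = 92*(-1/39) = -92/39 ≈ -2.3590)
F(V) = 4*V (F(V) = (-5 + 3)²*V = (-2)²*V = 4*V)
F(-209)/16637 + ((29 + 34)*N)/46925 = (4*(-209))/16637 + ((29 + 34)*(-92/39))/46925 = -836*1/16637 + (63*(-92/39))*(1/46925) = -836/16637 - 1932/13*1/46925 = -836/16637 - 1932/610025 = -542123584/10148985925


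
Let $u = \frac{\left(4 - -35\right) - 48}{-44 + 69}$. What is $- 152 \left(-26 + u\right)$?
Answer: $\frac{100168}{25} \approx 4006.7$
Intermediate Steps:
$u = - \frac{9}{25}$ ($u = \frac{\left(4 + 35\right) - 48}{25} = \left(39 - 48\right) \frac{1}{25} = \left(-9\right) \frac{1}{25} = - \frac{9}{25} \approx -0.36$)
$- 152 \left(-26 + u\right) = - 152 \left(-26 - \frac{9}{25}\right) = \left(-152\right) \left(- \frac{659}{25}\right) = \frac{100168}{25}$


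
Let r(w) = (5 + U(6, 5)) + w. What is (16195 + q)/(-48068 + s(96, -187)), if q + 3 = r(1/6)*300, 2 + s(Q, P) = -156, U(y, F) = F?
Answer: -9621/24113 ≈ -0.39900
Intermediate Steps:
s(Q, P) = -158 (s(Q, P) = -2 - 156 = -158)
r(w) = 10 + w (r(w) = (5 + 5) + w = 10 + w)
q = 3047 (q = -3 + (10 + 1/6)*300 = -3 + (10 + ⅙)*300 = -3 + (61/6)*300 = -3 + 3050 = 3047)
(16195 + q)/(-48068 + s(96, -187)) = (16195 + 3047)/(-48068 - 158) = 19242/(-48226) = 19242*(-1/48226) = -9621/24113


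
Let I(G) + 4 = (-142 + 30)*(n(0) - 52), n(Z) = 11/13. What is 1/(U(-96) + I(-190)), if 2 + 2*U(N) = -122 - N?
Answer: 13/74246 ≈ 0.00017509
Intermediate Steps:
U(N) = -62 - N/2 (U(N) = -1 + (-122 - N)/2 = -1 + (-61 - N/2) = -62 - N/2)
n(Z) = 11/13 (n(Z) = 11*(1/13) = 11/13)
I(G) = 74428/13 (I(G) = -4 + (-142 + 30)*(11/13 - 52) = -4 - 112*(-665/13) = -4 + 74480/13 = 74428/13)
1/(U(-96) + I(-190)) = 1/((-62 - 1/2*(-96)) + 74428/13) = 1/((-62 + 48) + 74428/13) = 1/(-14 + 74428/13) = 1/(74246/13) = 13/74246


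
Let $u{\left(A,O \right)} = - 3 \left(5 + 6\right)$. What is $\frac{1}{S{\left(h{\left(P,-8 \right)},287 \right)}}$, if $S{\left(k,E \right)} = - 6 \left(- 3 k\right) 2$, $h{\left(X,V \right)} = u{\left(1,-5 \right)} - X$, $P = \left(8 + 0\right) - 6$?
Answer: $- \frac{1}{1260} \approx -0.00079365$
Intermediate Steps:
$P = 2$ ($P = 8 - 6 = 2$)
$u{\left(A,O \right)} = -33$ ($u{\left(A,O \right)} = \left(-3\right) 11 = -33$)
$h{\left(X,V \right)} = -33 - X$
$S{\left(k,E \right)} = 36 k$ ($S{\left(k,E \right)} = 18 k 2 = 36 k$)
$\frac{1}{S{\left(h{\left(P,-8 \right)},287 \right)}} = \frac{1}{36 \left(-33 - 2\right)} = \frac{1}{36 \left(-35\right)} = \frac{1}{-1260} = - \frac{1}{1260}$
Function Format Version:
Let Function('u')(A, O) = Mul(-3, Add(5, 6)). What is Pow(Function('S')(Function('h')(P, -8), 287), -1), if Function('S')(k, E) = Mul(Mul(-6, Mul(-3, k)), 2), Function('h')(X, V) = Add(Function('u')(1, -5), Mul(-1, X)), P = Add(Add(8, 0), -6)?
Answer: Rational(-1, 1260) ≈ -0.00079365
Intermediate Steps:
P = 2 (P = Add(8, -6) = 2)
Function('u')(A, O) = -33 (Function('u')(A, O) = Mul(-3, 11) = -33)
Function('h')(X, V) = Add(-33, Mul(-1, X))
Function('S')(k, E) = Mul(36, k) (Function('S')(k, E) = Mul(Mul(18, k), 2) = Mul(36, k))
Pow(Function('S')(Function('h')(P, -8), 287), -1) = Pow(Mul(36, Add(-33, Mul(-1, 2))), -1) = Pow(Mul(36, Add(-33, -2)), -1) = Pow(Mul(36, -35), -1) = Pow(-1260, -1) = Rational(-1, 1260)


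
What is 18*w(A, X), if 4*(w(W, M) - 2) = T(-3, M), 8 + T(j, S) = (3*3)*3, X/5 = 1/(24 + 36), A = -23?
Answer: 243/2 ≈ 121.50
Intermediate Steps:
X = 1/12 (X = 5/(24 + 36) = 5/60 = 5*(1/60) = 1/12 ≈ 0.083333)
T(j, S) = 19 (T(j, S) = -8 + (3*3)*3 = -8 + 9*3 = -8 + 27 = 19)
w(W, M) = 27/4 (w(W, M) = 2 + (¼)*19 = 2 + 19/4 = 27/4)
18*w(A, X) = 18*(27/4) = 243/2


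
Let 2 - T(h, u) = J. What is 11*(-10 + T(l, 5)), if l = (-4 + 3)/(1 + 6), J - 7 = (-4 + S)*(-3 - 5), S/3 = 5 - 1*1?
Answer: 539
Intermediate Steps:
S = 12 (S = 3*(5 - 1*1) = 3*(5 - 1) = 3*4 = 12)
J = -57 (J = 7 + (-4 + 12)*(-3 - 5) = 7 + 8*(-8) = 7 - 64 = -57)
l = -1/7 ≈ -0.14286
T(h, u) = 59 (T(h, u) = 2 - 1*(-57) = 2 + 57 = 59)
11*(-10 + T(l, 5)) = 11*(-10 + 59) = 11*49 = 539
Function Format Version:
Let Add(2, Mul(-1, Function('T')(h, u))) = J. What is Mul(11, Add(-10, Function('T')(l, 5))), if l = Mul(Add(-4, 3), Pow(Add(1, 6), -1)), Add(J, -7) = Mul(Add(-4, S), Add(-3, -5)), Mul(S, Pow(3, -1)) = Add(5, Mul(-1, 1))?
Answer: 539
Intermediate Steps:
S = 12 (S = Mul(3, Add(5, Mul(-1, 1))) = Mul(3, Add(5, -1)) = Mul(3, 4) = 12)
J = -57 (J = Add(7, Mul(Add(-4, 12), Add(-3, -5))) = Add(7, Mul(8, -8)) = Add(7, -64) = -57)
l = Rational(-1, 7) (l = Mul(-1, Pow(7, -1)) = Mul(-1, Rational(1, 7)) = Rational(-1, 7) ≈ -0.14286)
Function('T')(h, u) = 59 (Function('T')(h, u) = Add(2, Mul(-1, -57)) = Add(2, 57) = 59)
Mul(11, Add(-10, Function('T')(l, 5))) = Mul(11, Add(-10, 59)) = Mul(11, 49) = 539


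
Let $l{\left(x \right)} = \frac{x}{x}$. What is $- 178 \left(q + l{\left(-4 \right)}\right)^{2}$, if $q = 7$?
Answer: $-11392$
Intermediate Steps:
$l{\left(x \right)} = 1$
$- 178 \left(q + l{\left(-4 \right)}\right)^{2} = - 178 \left(7 + 1\right)^{2} = - 178 \cdot 8^{2} = \left(-178\right) 64 = -11392$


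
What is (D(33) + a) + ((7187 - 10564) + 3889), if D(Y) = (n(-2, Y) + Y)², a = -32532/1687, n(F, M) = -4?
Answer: 2249979/1687 ≈ 1333.7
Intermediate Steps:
a = -32532/1687 (a = -32532*1/1687 = -32532/1687 ≈ -19.284)
D(Y) = (-4 + Y)²
(D(33) + a) + ((7187 - 10564) + 3889) = ((-4 + 33)² - 32532/1687) + ((7187 - 10564) + 3889) = (29² - 32532/1687) + (-3377 + 3889) = (841 - 32532/1687) + 512 = 1386235/1687 + 512 = 2249979/1687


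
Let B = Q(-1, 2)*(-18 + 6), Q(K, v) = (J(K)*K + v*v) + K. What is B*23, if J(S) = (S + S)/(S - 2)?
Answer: -644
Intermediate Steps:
J(S) = 2*S/(-2 + S) (J(S) = (2*S)/(-2 + S) = 2*S/(-2 + S))
Q(K, v) = K + v² + 2*K²/(-2 + K) (Q(K, v) = ((2*K/(-2 + K))*K + v*v) + K = (2*K²/(-2 + K) + v²) + K = (v² + 2*K²/(-2 + K)) + K = K + v² + 2*K²/(-2 + K))
B = -28 (B = ((2*(-1)² + (-2 - 1)*(-1 + 2²))/(-2 - 1))*(-18 + 6) = ((2*1 - 3*(-1 + 4))/(-3))*(-12) = -(2 - 3*3)/3*(-12) = -(2 - 9)/3*(-12) = -⅓*(-7)*(-12) = (7/3)*(-12) = -28)
B*23 = -28*23 = -644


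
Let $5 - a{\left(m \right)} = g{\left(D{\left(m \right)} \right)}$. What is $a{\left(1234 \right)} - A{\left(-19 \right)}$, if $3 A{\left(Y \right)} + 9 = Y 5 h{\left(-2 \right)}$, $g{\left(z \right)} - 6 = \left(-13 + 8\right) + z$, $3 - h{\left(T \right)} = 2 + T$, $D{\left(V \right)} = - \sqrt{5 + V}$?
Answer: $102 + \sqrt{1239} \approx 137.2$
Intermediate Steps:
$h{\left(T \right)} = 1 - T$ ($h{\left(T \right)} = 3 - \left(2 + T\right) = 1 - T$)
$g{\left(z \right)} = 1 + z$ ($g{\left(z \right)} = 6 + \left(\left(-13 + 8\right) + z\right) = 6 + \left(-5 + z\right) = 1 + z$)
$a{\left(m \right)} = 4 + \sqrt{5 + m}$ ($a{\left(m \right)} = 5 - \left(1 - \sqrt{5 + m}\right) = 5 + \left(-1 + \sqrt{5 + m}\right) = 4 + \sqrt{5 + m}$)
$A{\left(Y \right)} = -3 + 5 Y$ ($A{\left(Y \right)} = -3 + \frac{Y 5 \left(1 - -2\right)}{3} = -3 + \frac{5 Y \left(1 + 2\right)}{3} = -3 + \frac{5 Y 3}{3} = -3 + \frac{15 Y}{3} = -3 + 5 Y$)
$a{\left(1234 \right)} - A{\left(-19 \right)} = \left(4 + \sqrt{5 + 1234}\right) - \left(-3 + 5 \left(-19\right)\right) = \left(4 + \sqrt{1239}\right) - \left(-3 - 95\right) = \left(4 + \sqrt{1239}\right) - -98 = \left(4 + \sqrt{1239}\right) + 98 = 102 + \sqrt{1239}$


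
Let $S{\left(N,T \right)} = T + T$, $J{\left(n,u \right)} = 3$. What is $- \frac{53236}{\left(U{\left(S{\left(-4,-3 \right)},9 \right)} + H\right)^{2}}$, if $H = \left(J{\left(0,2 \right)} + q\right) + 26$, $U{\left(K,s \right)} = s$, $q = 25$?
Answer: $- \frac{53236}{3969} \approx -13.413$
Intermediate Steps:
$S{\left(N,T \right)} = 2 T$
$H = 54$ ($H = \left(3 + 25\right) + 26 = 28 + 26 = 54$)
$- \frac{53236}{\left(U{\left(S{\left(-4,-3 \right)},9 \right)} + H\right)^{2}} = - \frac{53236}{\left(9 + 54\right)^{2}} = - \frac{53236}{63^{2}} = - \frac{53236}{3969}$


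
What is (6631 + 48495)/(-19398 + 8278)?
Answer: -27563/5560 ≈ -4.9574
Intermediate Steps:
(6631 + 48495)/(-19398 + 8278) = 55126/(-11120) = 55126*(-1/11120) = -27563/5560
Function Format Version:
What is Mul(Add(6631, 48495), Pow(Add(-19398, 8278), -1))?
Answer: Rational(-27563, 5560) ≈ -4.9574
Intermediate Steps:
Mul(Add(6631, 48495), Pow(Add(-19398, 8278), -1)) = Mul(55126, Pow(-11120, -1)) = Mul(55126, Rational(-1, 11120)) = Rational(-27563, 5560)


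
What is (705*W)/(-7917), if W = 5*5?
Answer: -5875/2639 ≈ -2.2262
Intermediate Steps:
W = 25
(705*W)/(-7917) = (705*25)/(-7917) = 17625*(-1/7917) = -5875/2639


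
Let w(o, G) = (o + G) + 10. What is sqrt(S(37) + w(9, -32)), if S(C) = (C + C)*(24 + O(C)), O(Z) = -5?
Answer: sqrt(1393) ≈ 37.323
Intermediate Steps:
S(C) = 38*C (S(C) = (C + C)*(24 - 5) = (2*C)*19 = 38*C)
w(o, G) = 10 + G + o (w(o, G) = (G + o) + 10 = 10 + G + o)
sqrt(S(37) + w(9, -32)) = sqrt(38*37 + (10 - 32 + 9)) = sqrt(1406 - 13) = sqrt(1393)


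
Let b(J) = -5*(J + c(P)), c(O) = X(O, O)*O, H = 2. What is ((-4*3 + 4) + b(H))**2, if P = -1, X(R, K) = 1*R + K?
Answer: 784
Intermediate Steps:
X(R, K) = K + R (X(R, K) = R + K = K + R)
c(O) = 2*O**2 (c(O) = (O + O)*O = (2*O)*O = 2*O**2)
b(J) = -10 - 5*J (b(J) = -5*(J + 2*(-1)**2) = -5*(J + 2*1) = -5*(J + 2) = -5*(2 + J) = -10 - 5*J)
((-4*3 + 4) + b(H))**2 = ((-4*3 + 4) + (-10 - 5*2))**2 = ((-12 + 4) + (-10 - 10))**2 = (-8 - 20)**2 = (-28)**2 = 784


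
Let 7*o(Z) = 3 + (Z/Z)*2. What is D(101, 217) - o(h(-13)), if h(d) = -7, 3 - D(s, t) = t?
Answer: -1503/7 ≈ -214.71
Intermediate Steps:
D(s, t) = 3 - t
o(Z) = 5/7 (o(Z) = (3 + (Z/Z)*2)/7 = (3 + 1*2)/7 = (3 + 2)/7 = (⅐)*5 = 5/7)
D(101, 217) - o(h(-13)) = (3 - 1*217) - 1*5/7 = (3 - 217) - 5/7 = -214 - 5/7 = -1503/7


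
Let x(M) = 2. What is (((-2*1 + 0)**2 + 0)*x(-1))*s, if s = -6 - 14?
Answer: -160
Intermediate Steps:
s = -20
(((-2*1 + 0)**2 + 0)*x(-1))*s = (((-2*1 + 0)**2 + 0)*2)*(-20) = (((-2 + 0)**2 + 0)*2)*(-20) = (((-2)**2 + 0)*2)*(-20) = ((4 + 0)*2)*(-20) = (4*2)*(-20) = 8*(-20) = -160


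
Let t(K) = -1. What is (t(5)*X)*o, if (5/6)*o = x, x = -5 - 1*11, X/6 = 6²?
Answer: 20736/5 ≈ 4147.2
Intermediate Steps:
X = 216 (X = 6*6² = 6*36 = 216)
x = -16 (x = -5 - 11 = -16)
o = -96/5 (o = (6/5)*(-16) = -96/5 ≈ -19.200)
(t(5)*X)*o = -1*216*(-96/5) = -216*(-96/5) = 20736/5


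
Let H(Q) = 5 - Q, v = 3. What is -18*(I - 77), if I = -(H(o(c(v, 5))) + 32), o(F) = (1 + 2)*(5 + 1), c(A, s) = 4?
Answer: 1728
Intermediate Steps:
o(F) = 18 (o(F) = 3*6 = 18)
I = -19 (I = -((5 - 1*18) + 32) = -((5 - 18) + 32) = -(-13 + 32) = -1*19 = -19)
-18*(I - 77) = -18*(-19 - 77) = -18*(-96) = 1728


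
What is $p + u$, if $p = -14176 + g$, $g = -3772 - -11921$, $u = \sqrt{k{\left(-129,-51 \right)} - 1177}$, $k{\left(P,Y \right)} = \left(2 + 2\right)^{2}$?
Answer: $-6027 + 3 i \sqrt{129} \approx -6027.0 + 34.073 i$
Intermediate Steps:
$k{\left(P,Y \right)} = 16$ ($k{\left(P,Y \right)} = 4^{2} = 16$)
$u = 3 i \sqrt{129}$ ($u = \sqrt{16 - 1177} = \sqrt{-1161} = 3 i \sqrt{129} \approx 34.073 i$)
$g = 8149$ ($g = -3772 + 11921 = 8149$)
$p = -6027$ ($p = -14176 + 8149 = -6027$)
$p + u = -6027 + 3 i \sqrt{129}$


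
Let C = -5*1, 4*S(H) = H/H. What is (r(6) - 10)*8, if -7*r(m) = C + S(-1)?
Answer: -522/7 ≈ -74.571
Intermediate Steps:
S(H) = ¼ (S(H) = (H/H)/4 = (¼)*1 = ¼)
C = -5
r(m) = 19/28 (r(m) = -(-5 + ¼)/7 = -⅐*(-19/4) = 19/28)
(r(6) - 10)*8 = (19/28 - 10)*8 = -261/28*8 = -522/7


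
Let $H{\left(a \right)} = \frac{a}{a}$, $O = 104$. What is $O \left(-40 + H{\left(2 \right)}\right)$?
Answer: $-4056$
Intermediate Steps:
$H{\left(a \right)} = 1$
$O \left(-40 + H{\left(2 \right)}\right) = 104 \left(-40 + 1\right) = 104 \left(-39\right) = -4056$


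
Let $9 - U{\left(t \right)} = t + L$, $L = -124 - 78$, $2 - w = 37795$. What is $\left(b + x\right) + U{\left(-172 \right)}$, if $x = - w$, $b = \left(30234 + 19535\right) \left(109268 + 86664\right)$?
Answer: $9751377884$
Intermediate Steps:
$w = -37793$ ($w = 2 - 37795 = -37793$)
$L = -202$ ($L = -124 - 78 = -202$)
$b = 9751339708$ ($b = 49769 \cdot 195932 = 9751339708$)
$U{\left(t \right)} = 211 - t$ ($U{\left(t \right)} = 9 - \left(t - 202\right) = 9 - \left(-202 + t\right) = 211 - t$)
$x = 37793$ ($x = \left(-1\right) \left(-37793\right) = 37793$)
$\left(b + x\right) + U{\left(-172 \right)} = \left(9751339708 + 37793\right) + \left(211 - -172\right) = 9751377501 + \left(211 + 172\right) = 9751377501 + 383 = 9751377884$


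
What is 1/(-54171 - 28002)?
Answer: -1/82173 ≈ -1.2169e-5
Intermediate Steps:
1/(-54171 - 28002) = 1/(-82173) = -1/82173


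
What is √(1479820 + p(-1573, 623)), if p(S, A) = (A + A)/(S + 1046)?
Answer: √410988272138/527 ≈ 1216.5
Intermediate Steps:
p(S, A) = 2*A/(1046 + S) (p(S, A) = (2*A)/(1046 + S) = 2*A/(1046 + S))
√(1479820 + p(-1573, 623)) = √(1479820 + 2*623/(1046 - 1573)) = √(1479820 + 2*623/(-527)) = √(1479820 + 2*623*(-1/527)) = √(1479820 - 1246/527) = √(779863894/527) = √410988272138/527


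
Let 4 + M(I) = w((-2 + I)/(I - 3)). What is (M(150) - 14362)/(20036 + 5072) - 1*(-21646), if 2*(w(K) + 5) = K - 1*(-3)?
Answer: 159781179307/7381752 ≈ 21645.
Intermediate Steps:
w(K) = -7/2 + K/2 (w(K) = -5 + (K - 1*(-3))/2 = -5 + (K + 3)/2 = -5 + (3 + K)/2 = -5 + (3/2 + K/2) = -7/2 + K/2)
M(I) = -15/2 + (-2 + I)/(2*(-3 + I)) (M(I) = -4 + (-7/2 + ((-2 + I)/(I - 3))/2) = -4 + (-7/2 + ((-2 + I)/(-3 + I))/2) = -4 + (-7/2 + (-2 + I)/(2*(-3 + I))) = -15/2 + (-2 + I)/(2*(-3 + I)))
(M(150) - 14362)/(20036 + 5072) - 1*(-21646) = ((43 - 14*150)/(2*(-3 + 150)) - 14362)/(20036 + 5072) - 1*(-21646) = ((½)*(43 - 2100)/147 - 14362)/25108 + 21646 = ((½)*(1/147)*(-2057) - 14362)*(1/25108) + 21646 = (-2057/294 - 14362)*(1/25108) + 21646 = -4224485/294*1/25108 + 21646 = -4224485/7381752 + 21646 = 159781179307/7381752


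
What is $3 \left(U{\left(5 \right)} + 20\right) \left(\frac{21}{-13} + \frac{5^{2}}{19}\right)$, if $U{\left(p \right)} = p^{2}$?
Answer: $- \frac{9990}{247} \approx -40.445$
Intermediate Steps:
$3 \left(U{\left(5 \right)} + 20\right) \left(\frac{21}{-13} + \frac{5^{2}}{19}\right) = 3 \left(5^{2} + 20\right) \left(\frac{21}{-13} + \frac{5^{2}}{19}\right) = 3 \left(25 + 20\right) \left(21 \left(- \frac{1}{13}\right) + 25 \cdot \frac{1}{19}\right) = 3 \cdot 45 \left(- \frac{21}{13} + \frac{25}{19}\right) = 135 \left(- \frac{74}{247}\right) = - \frac{9990}{247}$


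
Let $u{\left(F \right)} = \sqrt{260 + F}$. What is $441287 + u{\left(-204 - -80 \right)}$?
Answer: $441287 + 2 \sqrt{34} \approx 4.413 \cdot 10^{5}$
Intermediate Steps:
$441287 + u{\left(-204 - -80 \right)} = 441287 + \sqrt{260 - 124} = 441287 + \sqrt{136} = 441287 + 2 \sqrt{34}$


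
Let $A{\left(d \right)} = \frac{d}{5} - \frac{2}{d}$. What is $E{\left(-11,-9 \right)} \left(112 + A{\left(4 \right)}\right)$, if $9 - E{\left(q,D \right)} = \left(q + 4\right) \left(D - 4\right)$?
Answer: $- \frac{46043}{5} \approx -9208.6$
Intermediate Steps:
$A{\left(d \right)} = - \frac{2}{d} + \frac{d}{5}$ ($A{\left(d \right)} = d \frac{1}{5} - \frac{2}{d} = \frac{d}{5} - \frac{2}{d} = - \frac{2}{d} + \frac{d}{5}$)
$E{\left(q,D \right)} = 9 - \left(-4 + D\right) \left(4 + q\right)$ ($E{\left(q,D \right)} = 9 - \left(q + 4\right) \left(D - 4\right) = 9 - \left(4 + q\right) \left(-4 + D\right) = 9 - \left(-4 + D\right) \left(4 + q\right)$)
$E{\left(-11,-9 \right)} \left(112 + A{\left(4 \right)}\right) = \left(25 - -36 + 4 \left(-11\right) - \left(-9\right) \left(-11\right)\right) \left(112 + \left(- \frac{2}{4} + \frac{1}{5} \cdot 4\right)\right) = \left(25 + 36 - 44 - 99\right) \left(112 + \left(\left(-2\right) \frac{1}{4} + \frac{4}{5}\right)\right) = - 82 \left(112 + \left(- \frac{1}{2} + \frac{4}{5}\right)\right) = - 82 \left(112 + \frac{3}{10}\right) = \left(-82\right) \frac{1123}{10} = - \frac{46043}{5}$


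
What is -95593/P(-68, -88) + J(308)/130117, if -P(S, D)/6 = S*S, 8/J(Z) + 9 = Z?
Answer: 3719044261871/1079379848352 ≈ 3.4455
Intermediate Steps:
J(Z) = 8/(-9 + Z)
P(S, D) = -6*S² (P(S, D) = -6*S*S = -6*S²)
-95593/P(-68, -88) + J(308)/130117 = -95593/((-6*(-68)²)) + (8/(-9 + 308))/130117 = -95593/((-6*4624)) + (8/299)*(1/130117) = -95593/(-27744) + (8*(1/299))*(1/130117) = -95593*(-1/27744) + (8/299)*(1/130117) = 95593/27744 + 8/38904983 = 3719044261871/1079379848352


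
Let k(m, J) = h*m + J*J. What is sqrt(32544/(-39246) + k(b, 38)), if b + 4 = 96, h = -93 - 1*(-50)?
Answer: 8*I*sqrt(1679853079)/6541 ≈ 50.128*I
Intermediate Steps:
h = -43 (h = -93 + 50 = -43)
b = 92 (b = -4 + 96 = 92)
k(m, J) = J**2 - 43*m (k(m, J) = -43*m + J*J = -43*m + J**2 = J**2 - 43*m)
sqrt(32544/(-39246) + k(b, 38)) = sqrt(32544/(-39246) + (38**2 - 43*92)) = sqrt(32544*(-1/39246) + (1444 - 3956)) = sqrt(-5424/6541 - 2512) = sqrt(-16436416/6541) = 8*I*sqrt(1679853079)/6541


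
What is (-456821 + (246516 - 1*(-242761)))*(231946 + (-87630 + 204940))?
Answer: 11335452736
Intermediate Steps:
(-456821 + (246516 - 1*(-242761)))*(231946 + (-87630 + 204940)) = (-456821 + (246516 + 242761))*(231946 + 117310) = (-456821 + 489277)*349256 = 32456*349256 = 11335452736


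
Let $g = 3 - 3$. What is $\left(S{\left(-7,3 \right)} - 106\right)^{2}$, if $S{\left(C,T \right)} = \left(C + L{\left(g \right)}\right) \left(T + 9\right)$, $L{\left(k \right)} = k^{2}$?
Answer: $36100$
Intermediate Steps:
$g = 0$
$S{\left(C,T \right)} = C \left(9 + T\right)$ ($S{\left(C,T \right)} = \left(C + 0^{2}\right) \left(T + 9\right) = \left(C + 0\right) \left(9 + T\right) = C \left(9 + T\right)$)
$\left(S{\left(-7,3 \right)} - 106\right)^{2} = \left(- 7 \left(9 + 3\right) - 106\right)^{2} = \left(\left(-7\right) 12 - 106\right)^{2} = \left(-84 - 106\right)^{2} = \left(-190\right)^{2} = 36100$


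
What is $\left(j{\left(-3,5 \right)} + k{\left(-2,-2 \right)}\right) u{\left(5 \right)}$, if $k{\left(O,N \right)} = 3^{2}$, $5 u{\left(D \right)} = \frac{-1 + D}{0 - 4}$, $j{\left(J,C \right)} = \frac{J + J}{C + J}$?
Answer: $- \frac{6}{5} \approx -1.2$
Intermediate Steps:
$j{\left(J,C \right)} = \frac{2 J}{C + J}$
$u{\left(D \right)} = \frac{1}{20} - \frac{D}{20}$ ($u{\left(D \right)} = \frac{\left(-1 + D\right) \frac{1}{0 - 4}}{5} = \frac{\left(-1 + D\right) \frac{1}{-4}}{5} = \frac{\left(-1 + D\right) \left(- \frac{1}{4}\right)}{5} = \frac{\frac{1}{4} - \frac{D}{4}}{5} = \frac{1}{20} - \frac{D}{20}$)
$k{\left(O,N \right)} = 9$
$\left(j{\left(-3,5 \right)} + k{\left(-2,-2 \right)}\right) u{\left(5 \right)} = \left(2 \left(-3\right) \frac{1}{5 - 3} + 9\right) \left(\frac{1}{20} - \frac{1}{4}\right) = \left(2 \left(-3\right) \frac{1}{2} + 9\right) \left(\frac{1}{20} - \frac{1}{4}\right) = \left(2 \left(-3\right) \frac{1}{2} + 9\right) \left(- \frac{1}{5}\right) = \left(-3 + 9\right) \left(- \frac{1}{5}\right) = 6 \left(- \frac{1}{5}\right) = - \frac{6}{5}$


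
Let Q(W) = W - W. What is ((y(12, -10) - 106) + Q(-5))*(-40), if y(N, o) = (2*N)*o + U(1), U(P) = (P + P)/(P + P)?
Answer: 13800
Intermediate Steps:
U(P) = 1 (U(P) = (2*P)/((2*P)) = (2*P)*(1/(2*P)) = 1)
y(N, o) = 1 + 2*N*o (y(N, o) = (2*N)*o + 1 = 2*N*o + 1 = 1 + 2*N*o)
Q(W) = 0
((y(12, -10) - 106) + Q(-5))*(-40) = (((1 + 2*12*(-10)) - 106) + 0)*(-40) = (((1 - 240) - 106) + 0)*(-40) = ((-239 - 106) + 0)*(-40) = (-345 + 0)*(-40) = -345*(-40) = 13800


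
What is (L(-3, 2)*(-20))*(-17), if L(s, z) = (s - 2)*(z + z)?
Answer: -6800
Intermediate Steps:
L(s, z) = 2*z*(-2 + s) (L(s, z) = (-2 + s)*(2*z) = 2*z*(-2 + s))
(L(-3, 2)*(-20))*(-17) = ((2*2*(-2 - 3))*(-20))*(-17) = ((2*2*(-5))*(-20))*(-17) = -20*(-20)*(-17) = 400*(-17) = -6800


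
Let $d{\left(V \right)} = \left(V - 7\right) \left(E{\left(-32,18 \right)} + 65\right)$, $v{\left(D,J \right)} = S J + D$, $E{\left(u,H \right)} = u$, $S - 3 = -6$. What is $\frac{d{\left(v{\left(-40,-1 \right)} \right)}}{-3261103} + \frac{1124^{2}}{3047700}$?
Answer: $\frac{1031106131032}{2484715903275} \approx 0.41498$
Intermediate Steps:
$S = -3$ ($S = 3 - 6 = -3$)
$v{\left(D,J \right)} = D - 3 J$ ($v{\left(D,J \right)} = - 3 J + D = D - 3 J$)
$d{\left(V \right)} = -231 + 33 V$ ($d{\left(V \right)} = \left(V - 7\right) \left(-32 + 65\right) = \left(-7 + V\right) 33 = -231 + 33 V$)
$\frac{d{\left(v{\left(-40,-1 \right)} \right)}}{-3261103} + \frac{1124^{2}}{3047700} = \frac{-231 + 33 \left(-40 - -3\right)}{-3261103} + \frac{1124^{2}}{3047700} = \left(-231 + 33 \left(-40 + 3\right)\right) \left(- \frac{1}{3261103}\right) + 1263376 \cdot \frac{1}{3047700} = \left(-231 + 33 \left(-37\right)\right) \left(- \frac{1}{3261103}\right) + \frac{315844}{761925} = \left(-231 - 1221\right) \left(- \frac{1}{3261103}\right) + \frac{315844}{761925} = \left(-1452\right) \left(- \frac{1}{3261103}\right) + \frac{315844}{761925} = \frac{1452}{3261103} + \frac{315844}{761925} = \frac{1031106131032}{2484715903275}$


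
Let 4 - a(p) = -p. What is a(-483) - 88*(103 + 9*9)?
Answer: -16671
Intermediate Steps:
a(p) = 4 + p (a(p) = 4 - (-1)*p = 4 + p)
a(-483) - 88*(103 + 9*9) = (4 - 483) - 88*(103 + 9*9) = -479 - 88*(103 + 81) = -479 - 88*184 = -479 - 16192 = -16671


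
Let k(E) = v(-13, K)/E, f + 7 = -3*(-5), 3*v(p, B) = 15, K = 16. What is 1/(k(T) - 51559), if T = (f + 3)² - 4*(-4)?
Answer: -137/7063578 ≈ -1.9395e-5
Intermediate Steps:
v(p, B) = 5 (v(p, B) = (⅓)*15 = 5)
f = 8 (f = -7 - 3*(-5) = -7 + 15 = 8)
T = 137 (T = (8 + 3)² - 4*(-4) = 11² + 16 = 121 + 16 = 137)
k(E) = 5/E
1/(k(T) - 51559) = 1/(5/137 - 51559) = 1/(-7063578/137) = -137/7063578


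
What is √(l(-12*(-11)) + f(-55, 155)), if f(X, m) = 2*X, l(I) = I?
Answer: √22 ≈ 4.6904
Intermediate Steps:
√(l(-12*(-11)) + f(-55, 155)) = √(-12*(-11) + 2*(-55)) = √(132 - 110) = √22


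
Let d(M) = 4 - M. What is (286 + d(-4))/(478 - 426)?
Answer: 147/26 ≈ 5.6538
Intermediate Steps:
(286 + d(-4))/(478 - 426) = (286 + (4 - 1*(-4)))/(478 - 426) = (286 + (4 + 4))/52 = (286 + 8)*(1/52) = 294*(1/52) = 147/26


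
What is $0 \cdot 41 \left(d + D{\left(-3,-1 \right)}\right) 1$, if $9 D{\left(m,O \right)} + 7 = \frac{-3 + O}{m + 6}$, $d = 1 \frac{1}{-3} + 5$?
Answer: $0$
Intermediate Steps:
$d = \frac{14}{3}$ ($d = 1 \left(- \frac{1}{3}\right) + 5 = - \frac{1}{3} + 5 = \frac{14}{3} \approx 4.6667$)
$D{\left(m,O \right)} = - \frac{7}{9} + \frac{-3 + O}{9 \left(6 + m\right)}$ ($D{\left(m,O \right)} = - \frac{7}{9} + \frac{\left(-3 + O\right) \frac{1}{m + 6}}{9} = - \frac{7}{9} + \frac{\left(-3 + O\right) \frac{1}{6 + m}}{9} = - \frac{7}{9} + \frac{\frac{1}{6 + m} \left(-3 + O\right)}{9} = - \frac{7}{9} + \frac{-3 + O}{9 \left(6 + m\right)}$)
$0 \cdot 41 \left(d + D{\left(-3,-1 \right)}\right) 1 = 0 \cdot 41 \left(\frac{14}{3} + \frac{-45 - 1 - -21}{9 \left(6 - 3\right)}\right) 1 = 0 \left(\frac{14}{3} + \frac{-45 - 1 + 21}{9 \cdot 3}\right) 1 = 0 \left(\frac{14}{3} + \frac{1}{9} \cdot \frac{1}{3} \left(-25\right)\right) 1 = 0 \left(\frac{14}{3} - \frac{25}{27}\right) 1 = 0 \cdot \frac{101}{27} \cdot 1 = 0 \cdot \frac{101}{27} = 0$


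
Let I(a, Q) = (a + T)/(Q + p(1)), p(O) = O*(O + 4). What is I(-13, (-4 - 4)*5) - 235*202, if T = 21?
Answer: -1661458/35 ≈ -47470.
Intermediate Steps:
p(O) = O*(4 + O)
I(a, Q) = (21 + a)/(5 + Q) (I(a, Q) = (a + 21)/(Q + 1*(4 + 1)) = (21 + a)/(Q + 1*5) = (21 + a)/(Q + 5) = (21 + a)/(5 + Q))
I(-13, (-4 - 4)*5) - 235*202 = (21 - 13)/(5 + (-4 - 4)*5) - 235*202 = 8/(5 - 8*5) - 47470 = 8/(5 - 40) - 47470 = 8/(-35) - 47470 = -1/35*8 - 47470 = -8/35 - 47470 = -1661458/35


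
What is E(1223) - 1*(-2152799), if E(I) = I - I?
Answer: 2152799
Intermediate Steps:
E(I) = 0
E(1223) - 1*(-2152799) = 0 - 1*(-2152799) = 0 + 2152799 = 2152799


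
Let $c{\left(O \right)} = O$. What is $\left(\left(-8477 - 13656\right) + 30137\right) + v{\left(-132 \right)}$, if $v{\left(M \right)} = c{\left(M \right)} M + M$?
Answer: $25296$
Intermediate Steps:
$v{\left(M \right)} = M + M^{2}$ ($v{\left(M \right)} = M M + M = M^{2} + M = M + M^{2}$)
$\left(\left(-8477 - 13656\right) + 30137\right) + v{\left(-132 \right)} = \left(\left(-8477 - 13656\right) + 30137\right) - 132 \left(1 - 132\right) = \left(-22133 + 30137\right) - -17292 = 8004 + 17292 = 25296$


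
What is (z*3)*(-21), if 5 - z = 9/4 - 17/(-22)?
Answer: -5481/44 ≈ -124.57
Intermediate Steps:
z = 87/44 (z = 5 - (9/4 - 17/(-22)) = 5 - (9*(¼) - 17*(-1/22)) = 5 - (9/4 + 17/22) = 5 - 1*133/44 = 5 - 133/44 = 87/44 ≈ 1.9773)
(z*3)*(-21) = ((87/44)*3)*(-21) = (261/44)*(-21) = -5481/44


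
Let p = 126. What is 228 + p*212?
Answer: 26940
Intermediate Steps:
228 + p*212 = 228 + 126*212 = 228 + 26712 = 26940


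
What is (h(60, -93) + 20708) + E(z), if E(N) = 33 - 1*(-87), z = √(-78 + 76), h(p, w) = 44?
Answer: 20872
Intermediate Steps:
z = I*√2 (z = √(-2) = I*√2 ≈ 1.4142*I)
E(N) = 120 (E(N) = 33 + 87 = 120)
(h(60, -93) + 20708) + E(z) = (44 + 20708) + 120 = 20752 + 120 = 20872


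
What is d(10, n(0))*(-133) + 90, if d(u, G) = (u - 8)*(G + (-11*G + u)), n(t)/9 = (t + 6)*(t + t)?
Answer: -2570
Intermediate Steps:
n(t) = 18*t*(6 + t) (n(t) = 9*((t + 6)*(t + t)) = 9*((6 + t)*(2*t)) = 9*(2*t*(6 + t)) = 18*t*(6 + t))
d(u, G) = (-8 + u)*(u - 10*G) (d(u, G) = (-8 + u)*(G + (u - 11*G)) = (-8 + u)*(u - 10*G))
d(10, n(0))*(-133) + 90 = (10**2 - 8*10 + 80*(18*0*(6 + 0)) - 10*18*0*(6 + 0)*10)*(-133) + 90 = (100 - 80 + 80*(18*0*6) - 10*18*0*6*10)*(-133) + 90 = (100 - 80 + 80*0 - 10*0*10)*(-133) + 90 = (100 - 80 + 0 + 0)*(-133) + 90 = 20*(-133) + 90 = -2660 + 90 = -2570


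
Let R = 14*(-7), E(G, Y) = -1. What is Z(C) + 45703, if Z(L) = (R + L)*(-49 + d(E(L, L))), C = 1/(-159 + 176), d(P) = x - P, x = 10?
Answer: 840221/17 ≈ 49425.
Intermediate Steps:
d(P) = 10 - P
C = 1/17 ≈ 0.058824
R = -98
Z(L) = 3724 - 38*L (Z(L) = (-98 + L)*(-49 + (10 - 1*(-1))) = (-98 + L)*(-49 + (10 + 1)) = (-98 + L)*(-49 + 11) = (-98 + L)*(-38) = 3724 - 38*L)
Z(C) + 45703 = (3724 - 38*1/17) + 45703 = (3724 - 38/17) + 45703 = 63270/17 + 45703 = 840221/17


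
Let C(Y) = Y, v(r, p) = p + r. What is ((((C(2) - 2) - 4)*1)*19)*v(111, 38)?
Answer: -11324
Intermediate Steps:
((((C(2) - 2) - 4)*1)*19)*v(111, 38) = ((((2 - 2) - 4)*1)*19)*(38 + 111) = (((0 - 4)*1)*19)*149 = (-4*1*19)*149 = -4*19*149 = -76*149 = -11324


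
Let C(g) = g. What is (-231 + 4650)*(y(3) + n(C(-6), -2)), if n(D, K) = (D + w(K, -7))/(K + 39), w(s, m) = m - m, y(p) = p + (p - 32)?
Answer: -4277592/37 ≈ -1.1561e+5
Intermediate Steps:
y(p) = -32 + 2*p (y(p) = p + (-32 + p) = -32 + 2*p)
w(s, m) = 0
n(D, K) = D/(39 + K) (n(D, K) = (D + 0)/(K + 39) = D/(39 + K))
(-231 + 4650)*(y(3) + n(C(-6), -2)) = (-231 + 4650)*((-32 + 2*3) - 6/(39 - 2)) = 4419*((-32 + 6) - 6/37) = 4419*(-26 - 6*1/37) = 4419*(-26 - 6/37) = 4419*(-968/37) = -4277592/37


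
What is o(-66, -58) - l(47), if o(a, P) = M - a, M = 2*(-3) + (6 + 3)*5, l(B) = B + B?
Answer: 11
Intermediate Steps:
l(B) = 2*B
M = 39 (M = -6 + 9*5 = -6 + 45 = 39)
o(a, P) = 39 - a
o(-66, -58) - l(47) = (39 - 1*(-66)) - 2*47 = (39 + 66) - 1*94 = 105 - 94 = 11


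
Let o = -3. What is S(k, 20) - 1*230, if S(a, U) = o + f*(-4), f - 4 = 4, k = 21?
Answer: -265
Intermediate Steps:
f = 8 (f = 4 + 4 = 8)
S(a, U) = -35 (S(a, U) = -3 + 8*(-4) = -3 - 32 = -35)
S(k, 20) - 1*230 = -35 - 1*230 = -35 - 230 = -265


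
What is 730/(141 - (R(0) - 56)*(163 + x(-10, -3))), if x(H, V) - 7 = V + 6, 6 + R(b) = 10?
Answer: 730/9137 ≈ 0.079895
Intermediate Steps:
R(b) = 4 (R(b) = -6 + 10 = 4)
x(H, V) = 13 + V (x(H, V) = 7 + (V + 6) = 7 + (6 + V) = 13 + V)
730/(141 - (R(0) - 56)*(163 + x(-10, -3))) = 730/(141 - (4 - 56)*(163 + (13 - 3))) = 730/(141 - (-52)*(163 + 10)) = 730/(141 - (-52)*173) = 730/(141 - 1*(-8996)) = 730/(141 + 8996) = 730/9137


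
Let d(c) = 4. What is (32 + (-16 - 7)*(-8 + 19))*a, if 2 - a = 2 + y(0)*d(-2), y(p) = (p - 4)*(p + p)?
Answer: 0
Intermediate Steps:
y(p) = 2*p*(-4 + p) (y(p) = (-4 + p)*(2*p) = 2*p*(-4 + p))
a = 0 (a = 2 - (2 + (2*0*(-4 + 0))*4) = 2 - (2 + (2*0*(-4))*4) = 2 - (2 + 0*4) = 2 - (2 + 0) = 2 - 1*2 = 2 - 2 = 0)
(32 + (-16 - 7)*(-8 + 19))*a = (32 + (-16 - 7)*(-8 + 19))*0 = (32 - 23*11)*0 = (32 - 253)*0 = -221*0 = 0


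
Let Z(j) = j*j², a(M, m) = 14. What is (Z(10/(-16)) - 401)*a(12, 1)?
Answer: -1438059/256 ≈ -5617.4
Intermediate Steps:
Z(j) = j³
(Z(10/(-16)) - 401)*a(12, 1) = ((10/(-16))³ - 401)*14 = ((10*(-1/16))³ - 401)*14 = ((-5/8)³ - 401)*14 = (-125/512 - 401)*14 = -205437/512*14 = -1438059/256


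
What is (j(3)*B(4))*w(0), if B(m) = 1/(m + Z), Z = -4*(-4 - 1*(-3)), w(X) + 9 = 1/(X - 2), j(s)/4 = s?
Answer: -57/4 ≈ -14.250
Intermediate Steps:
j(s) = 4*s
w(X) = -9 + 1/(-2 + X) (w(X) = -9 + 1/(X - 2) = -9 + 1/(-2 + X))
Z = 4 (Z = -4*(-4 + 3) = -4*(-1) = 4)
B(m) = 1/(4 + m) (B(m) = 1/(m + 4) = 1/(4 + m))
(j(3)*B(4))*w(0) = ((4*3)/(4 + 4))*((19 - 9*0)/(-2 + 0)) = (12/8)*((19 + 0)/(-2)) = (12*(1/8))*(-1/2*19) = (3/2)*(-19/2) = -57/4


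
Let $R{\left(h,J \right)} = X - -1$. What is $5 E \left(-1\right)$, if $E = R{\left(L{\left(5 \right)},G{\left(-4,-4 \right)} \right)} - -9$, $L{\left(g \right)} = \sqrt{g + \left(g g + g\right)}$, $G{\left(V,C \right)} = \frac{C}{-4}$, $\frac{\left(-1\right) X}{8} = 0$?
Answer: $-50$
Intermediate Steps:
$X = 0$ ($X = \left(-8\right) 0 = 0$)
$G{\left(V,C \right)} = - \frac{C}{4}$ ($G{\left(V,C \right)} = C \left(- \frac{1}{4}\right) = - \frac{C}{4}$)
$L{\left(g \right)} = \sqrt{g^{2} + 2 g}$ ($L{\left(g \right)} = \sqrt{g + \left(g^{2} + g\right)} = \sqrt{g + \left(g + g^{2}\right)} = \sqrt{g^{2} + 2 g}$)
$R{\left(h,J \right)} = 1$ ($R{\left(h,J \right)} = 0 - -1 = 0 + 1 = 1$)
$E = 10$ ($E = 1 - -9 = 1 + 9 = 10$)
$5 E \left(-1\right) = 5 \cdot 10 \left(-1\right) = 50 \left(-1\right) = -50$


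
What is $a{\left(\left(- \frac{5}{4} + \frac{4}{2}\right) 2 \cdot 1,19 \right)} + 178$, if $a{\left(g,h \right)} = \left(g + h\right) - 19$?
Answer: $\frac{359}{2} \approx 179.5$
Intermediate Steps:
$a{\left(g,h \right)} = -19 + g + h$
$a{\left(\left(- \frac{5}{4} + \frac{4}{2}\right) 2 \cdot 1,19 \right)} + 178 = \left(-19 + \left(- \frac{5}{4} + \frac{4}{2}\right) 2 \cdot 1 + 19\right) + 178 = \left(-19 + \left(\left(-5\right) \frac{1}{4} + 4 \cdot \frac{1}{2}\right) 2 \cdot 1 + 19\right) + 178 = \left(-19 + \left(- \frac{5}{4} + 2\right) 2 \cdot 1 + 19\right) + 178 = \left(-19 + \frac{3}{4} \cdot 2 \cdot 1 + 19\right) + 178 = \left(-19 + \frac{3}{2} \cdot 1 + 19\right) + 178 = \left(-19 + \frac{3}{2} + 19\right) + 178 = \frac{3}{2} + 178 = \frac{359}{2}$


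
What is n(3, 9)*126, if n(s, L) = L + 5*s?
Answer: 3024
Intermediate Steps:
n(3, 9)*126 = (9 + 5*3)*126 = (9 + 15)*126 = 24*126 = 3024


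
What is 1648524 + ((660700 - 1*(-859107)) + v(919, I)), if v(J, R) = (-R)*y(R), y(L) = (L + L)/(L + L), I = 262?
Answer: 3168069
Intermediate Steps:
y(L) = 1 (y(L) = (2*L)/((2*L)) = (2*L)*(1/(2*L)) = 1)
v(J, R) = -R (v(J, R) = -R*1 = -R)
1648524 + ((660700 - 1*(-859107)) + v(919, I)) = 1648524 + ((660700 - 1*(-859107)) - 1*262) = 1648524 + ((660700 + 859107) - 262) = 1648524 + (1519807 - 262) = 1648524 + 1519545 = 3168069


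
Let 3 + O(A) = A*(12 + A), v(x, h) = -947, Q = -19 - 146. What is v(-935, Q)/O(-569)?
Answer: -947/316930 ≈ -0.0029880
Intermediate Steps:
Q = -165
O(A) = -3 + A*(12 + A)
v(-935, Q)/O(-569) = -947/(-3 + (-569)**2 + 12*(-569)) = -947/(-3 + 323761 - 6828) = -947/316930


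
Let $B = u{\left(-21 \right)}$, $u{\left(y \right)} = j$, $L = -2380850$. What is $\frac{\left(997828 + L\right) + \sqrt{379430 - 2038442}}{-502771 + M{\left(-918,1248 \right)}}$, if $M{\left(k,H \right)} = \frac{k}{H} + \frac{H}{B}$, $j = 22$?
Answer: $\frac{3164354336}{1150211939} - \frac{4576 i \sqrt{414753}}{1150211939} \approx 2.7511 - 0.0025621 i$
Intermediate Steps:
$u{\left(y \right)} = 22$
$B = 22$
$M{\left(k,H \right)} = \frac{H}{22} + \frac{k}{H}$ ($M{\left(k,H \right)} = \frac{k}{H} + \frac{H}{22} = \frac{H}{22} + \frac{k}{H}$)
$\frac{\left(997828 + L\right) + \sqrt{379430 - 2038442}}{-502771 + M{\left(-918,1248 \right)}} = \frac{\left(997828 - 2380850\right) + \sqrt{379430 - 2038442}}{-502771 + \left(\frac{1}{22} \cdot 1248 - \frac{918}{1248}\right)} = \frac{-1383022 + \sqrt{-1659012}}{-502771 + \left(\frac{624}{11} - \frac{153}{208}\right)} = \frac{-1383022 + 2 i \sqrt{414753}}{-502771 + \left(\frac{624}{11} - \frac{153}{208}\right)} = \frac{-1383022 + 2 i \sqrt{414753}}{-502771 + \frac{128109}{2288}} = \frac{-1383022 + 2 i \sqrt{414753}}{- \frac{1150211939}{2288}} = \left(-1383022 + 2 i \sqrt{414753}\right) \left(- \frac{2288}{1150211939}\right) = \frac{3164354336}{1150211939} - \frac{4576 i \sqrt{414753}}{1150211939}$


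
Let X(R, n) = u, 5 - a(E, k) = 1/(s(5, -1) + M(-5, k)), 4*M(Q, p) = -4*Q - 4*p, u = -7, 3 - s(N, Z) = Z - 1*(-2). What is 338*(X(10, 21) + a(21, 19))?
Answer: -3887/6 ≈ -647.83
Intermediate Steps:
s(N, Z) = 1 - Z (s(N, Z) = 3 - (Z - 1*(-2)) = 3 - (Z + 2) = 3 - (2 + Z) = 3 + (-2 - Z) = 1 - Z)
M(Q, p) = -Q - p (M(Q, p) = (-4*Q - 4*p)/4 = -Q - p)
a(E, k) = 5 - 1/(7 - k) (a(E, k) = 5 - 1/((1 - 1*(-1)) + (-1*(-5) - k)) = 5 - 1/((1 + 1) + (5 - k)) = 5 - 1/(2 + (5 - k)) = 5 - 1/(7 - k))
X(R, n) = -7
338*(X(10, 21) + a(21, 19)) = 338*(-7 + (-34 + 5*19)/(-7 + 19)) = 338*(-7 + (-34 + 95)/12) = 338*(-7 + (1/12)*61) = 338*(-7 + 61/12) = 338*(-23/12) = -3887/6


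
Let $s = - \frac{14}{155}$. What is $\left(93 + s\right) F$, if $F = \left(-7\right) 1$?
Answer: $- \frac{100807}{155} \approx -650.37$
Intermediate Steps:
$F = -7$
$s = - \frac{14}{155}$ ($s = \left(-14\right) \frac{1}{155} = - \frac{14}{155} \approx -0.090323$)
$\left(93 + s\right) F = \left(93 - \frac{14}{155}\right) \left(-7\right) = \frac{14401}{155} \left(-7\right) = - \frac{100807}{155}$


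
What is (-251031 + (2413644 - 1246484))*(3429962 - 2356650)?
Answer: 983292249248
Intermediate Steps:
(-251031 + (2413644 - 1246484))*(3429962 - 2356650) = (-251031 + 1167160)*1073312 = 916129*1073312 = 983292249248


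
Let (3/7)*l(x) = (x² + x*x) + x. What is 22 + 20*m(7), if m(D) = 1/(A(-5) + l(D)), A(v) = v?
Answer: 265/12 ≈ 22.083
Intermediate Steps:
l(x) = 7*x/3 + 14*x²/3 (l(x) = 7*((x² + x*x) + x)/3 = 7*((x² + x²) + x)/3 = 7*(2*x² + x)/3 = 7*(x + 2*x²)/3 = 7*x/3 + 14*x²/3)
m(D) = 1/(-5 + 7*D*(1 + 2*D)/3)
22 + 20*m(7) = 22 + 20*(3/(-15 + 7*7*(1 + 2*7))) = 22 + 20*(3/(-15 + 7*7*(1 + 14))) = 22 + 20*(3/(-15 + 7*7*15)) = 22 + 20*(3/(-15 + 735)) = 22 + 20*(3/720) = 22 + 20*(3*(1/720)) = 22 + 20*(1/240) = 22 + 1/12 = 265/12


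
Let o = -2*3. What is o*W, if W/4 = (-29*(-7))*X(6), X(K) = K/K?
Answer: -4872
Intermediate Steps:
X(K) = 1
W = 812 (W = 4*(-29*(-7)*1) = 4*(203*1) = 4*203 = 812)
o = -6
o*W = -6*812 = -4872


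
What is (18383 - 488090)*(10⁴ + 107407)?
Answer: -55146889749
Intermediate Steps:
(18383 - 488090)*(10⁴ + 107407) = -469707*(10000 + 107407) = -469707*117407 = -55146889749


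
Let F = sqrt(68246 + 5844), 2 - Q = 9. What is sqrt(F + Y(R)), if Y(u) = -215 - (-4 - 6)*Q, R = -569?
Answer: sqrt(-285 + sqrt(74090)) ≈ 3.5784*I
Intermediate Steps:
Q = -7 (Q = 2 - 1*9 = 2 - 9 = -7)
F = sqrt(74090) ≈ 272.19
Y(u) = -285 (Y(u) = -215 - (-4 - 6)*(-7) = -215 - (-10)*(-7) = -215 - 1*70 = -215 - 70 = -285)
sqrt(F + Y(R)) = sqrt(sqrt(74090) - 285) = sqrt(-285 + sqrt(74090))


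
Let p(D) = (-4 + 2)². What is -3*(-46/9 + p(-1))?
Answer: 10/3 ≈ 3.3333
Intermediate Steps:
p(D) = 4 (p(D) = (-2)² = 4)
-3*(-46/9 + p(-1)) = -3*(-46/9 + 4) = -3*(-10/9) = 10/3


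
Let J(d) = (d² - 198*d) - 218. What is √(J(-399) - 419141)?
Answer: 2*I*√45289 ≈ 425.62*I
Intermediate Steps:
J(d) = -218 + d² - 198*d
√(J(-399) - 419141) = √((-218 + (-399)² - 198*(-399)) - 419141) = √((-218 + 159201 + 79002) - 419141) = √(237985 - 419141) = √(-181156) = 2*I*√45289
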